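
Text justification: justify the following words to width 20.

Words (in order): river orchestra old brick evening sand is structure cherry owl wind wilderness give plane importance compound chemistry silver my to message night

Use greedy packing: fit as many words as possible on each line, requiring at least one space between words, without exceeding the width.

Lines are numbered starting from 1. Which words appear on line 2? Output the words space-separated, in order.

Line 1: ['river', 'orchestra', 'old'] (min_width=19, slack=1)
Line 2: ['brick', 'evening', 'sand'] (min_width=18, slack=2)
Line 3: ['is', 'structure', 'cherry'] (min_width=19, slack=1)
Line 4: ['owl', 'wind', 'wilderness'] (min_width=19, slack=1)
Line 5: ['give', 'plane'] (min_width=10, slack=10)
Line 6: ['importance', 'compound'] (min_width=19, slack=1)
Line 7: ['chemistry', 'silver', 'my'] (min_width=19, slack=1)
Line 8: ['to', 'message', 'night'] (min_width=16, slack=4)

Answer: brick evening sand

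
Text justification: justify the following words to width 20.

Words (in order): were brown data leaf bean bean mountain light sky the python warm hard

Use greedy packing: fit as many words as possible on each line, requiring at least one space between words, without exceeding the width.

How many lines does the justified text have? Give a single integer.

Line 1: ['were', 'brown', 'data', 'leaf'] (min_width=20, slack=0)
Line 2: ['bean', 'bean', 'mountain'] (min_width=18, slack=2)
Line 3: ['light', 'sky', 'the', 'python'] (min_width=20, slack=0)
Line 4: ['warm', 'hard'] (min_width=9, slack=11)
Total lines: 4

Answer: 4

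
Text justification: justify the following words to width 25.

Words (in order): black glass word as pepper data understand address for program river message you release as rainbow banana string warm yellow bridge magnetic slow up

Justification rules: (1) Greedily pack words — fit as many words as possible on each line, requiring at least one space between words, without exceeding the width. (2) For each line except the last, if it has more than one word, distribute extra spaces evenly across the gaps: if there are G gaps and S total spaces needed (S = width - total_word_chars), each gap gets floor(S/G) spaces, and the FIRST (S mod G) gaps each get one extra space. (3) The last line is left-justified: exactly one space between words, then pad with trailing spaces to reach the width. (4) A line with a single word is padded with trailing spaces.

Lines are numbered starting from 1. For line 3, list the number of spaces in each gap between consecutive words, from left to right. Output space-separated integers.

Line 1: ['black', 'glass', 'word', 'as'] (min_width=19, slack=6)
Line 2: ['pepper', 'data', 'understand'] (min_width=22, slack=3)
Line 3: ['address', 'for', 'program', 'river'] (min_width=25, slack=0)
Line 4: ['message', 'you', 'release', 'as'] (min_width=22, slack=3)
Line 5: ['rainbow', 'banana', 'string'] (min_width=21, slack=4)
Line 6: ['warm', 'yellow', 'bridge'] (min_width=18, slack=7)
Line 7: ['magnetic', 'slow', 'up'] (min_width=16, slack=9)

Answer: 1 1 1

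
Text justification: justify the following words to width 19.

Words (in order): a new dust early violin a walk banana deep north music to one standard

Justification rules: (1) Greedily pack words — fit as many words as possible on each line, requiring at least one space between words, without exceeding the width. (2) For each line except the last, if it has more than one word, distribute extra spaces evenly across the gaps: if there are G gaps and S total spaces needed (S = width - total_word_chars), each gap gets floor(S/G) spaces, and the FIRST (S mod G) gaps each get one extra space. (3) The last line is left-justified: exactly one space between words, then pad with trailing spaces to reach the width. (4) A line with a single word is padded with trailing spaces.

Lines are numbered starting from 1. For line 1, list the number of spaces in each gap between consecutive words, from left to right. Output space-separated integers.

Answer: 2 2 2

Derivation:
Line 1: ['a', 'new', 'dust', 'early'] (min_width=16, slack=3)
Line 2: ['violin', 'a', 'walk'] (min_width=13, slack=6)
Line 3: ['banana', 'deep', 'north'] (min_width=17, slack=2)
Line 4: ['music', 'to', 'one'] (min_width=12, slack=7)
Line 5: ['standard'] (min_width=8, slack=11)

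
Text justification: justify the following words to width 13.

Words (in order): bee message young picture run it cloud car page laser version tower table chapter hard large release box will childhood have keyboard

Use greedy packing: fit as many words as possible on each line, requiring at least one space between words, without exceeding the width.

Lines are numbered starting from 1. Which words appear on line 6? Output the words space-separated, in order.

Line 1: ['bee', 'message'] (min_width=11, slack=2)
Line 2: ['young', 'picture'] (min_width=13, slack=0)
Line 3: ['run', 'it', 'cloud'] (min_width=12, slack=1)
Line 4: ['car', 'page'] (min_width=8, slack=5)
Line 5: ['laser', 'version'] (min_width=13, slack=0)
Line 6: ['tower', 'table'] (min_width=11, slack=2)
Line 7: ['chapter', 'hard'] (min_width=12, slack=1)
Line 8: ['large', 'release'] (min_width=13, slack=0)
Line 9: ['box', 'will'] (min_width=8, slack=5)
Line 10: ['childhood'] (min_width=9, slack=4)
Line 11: ['have', 'keyboard'] (min_width=13, slack=0)

Answer: tower table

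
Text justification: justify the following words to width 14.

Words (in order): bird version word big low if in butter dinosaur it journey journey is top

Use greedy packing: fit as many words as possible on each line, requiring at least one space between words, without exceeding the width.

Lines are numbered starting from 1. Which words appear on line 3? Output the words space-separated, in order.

Line 1: ['bird', 'version'] (min_width=12, slack=2)
Line 2: ['word', 'big', 'low'] (min_width=12, slack=2)
Line 3: ['if', 'in', 'butter'] (min_width=12, slack=2)
Line 4: ['dinosaur', 'it'] (min_width=11, slack=3)
Line 5: ['journey'] (min_width=7, slack=7)
Line 6: ['journey', 'is', 'top'] (min_width=14, slack=0)

Answer: if in butter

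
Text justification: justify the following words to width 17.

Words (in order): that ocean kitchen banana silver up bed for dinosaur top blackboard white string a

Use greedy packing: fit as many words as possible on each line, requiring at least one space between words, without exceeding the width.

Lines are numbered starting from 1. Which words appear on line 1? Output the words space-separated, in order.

Answer: that ocean

Derivation:
Line 1: ['that', 'ocean'] (min_width=10, slack=7)
Line 2: ['kitchen', 'banana'] (min_width=14, slack=3)
Line 3: ['silver', 'up', 'bed', 'for'] (min_width=17, slack=0)
Line 4: ['dinosaur', 'top'] (min_width=12, slack=5)
Line 5: ['blackboard', 'white'] (min_width=16, slack=1)
Line 6: ['string', 'a'] (min_width=8, slack=9)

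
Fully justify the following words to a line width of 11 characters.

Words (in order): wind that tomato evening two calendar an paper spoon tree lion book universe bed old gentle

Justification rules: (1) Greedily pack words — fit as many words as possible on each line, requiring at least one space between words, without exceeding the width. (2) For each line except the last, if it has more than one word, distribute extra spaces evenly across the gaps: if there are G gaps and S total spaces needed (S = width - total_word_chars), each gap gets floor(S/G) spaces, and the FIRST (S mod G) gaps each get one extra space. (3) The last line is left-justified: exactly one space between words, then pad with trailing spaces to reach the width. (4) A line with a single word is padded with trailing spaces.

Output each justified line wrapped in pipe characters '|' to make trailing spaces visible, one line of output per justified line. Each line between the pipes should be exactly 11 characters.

Answer: |wind   that|
|tomato     |
|evening two|
|calendar an|
|paper spoon|
|tree   lion|
|book       |
|universe   |
|bed     old|
|gentle     |

Derivation:
Line 1: ['wind', 'that'] (min_width=9, slack=2)
Line 2: ['tomato'] (min_width=6, slack=5)
Line 3: ['evening', 'two'] (min_width=11, slack=0)
Line 4: ['calendar', 'an'] (min_width=11, slack=0)
Line 5: ['paper', 'spoon'] (min_width=11, slack=0)
Line 6: ['tree', 'lion'] (min_width=9, slack=2)
Line 7: ['book'] (min_width=4, slack=7)
Line 8: ['universe'] (min_width=8, slack=3)
Line 9: ['bed', 'old'] (min_width=7, slack=4)
Line 10: ['gentle'] (min_width=6, slack=5)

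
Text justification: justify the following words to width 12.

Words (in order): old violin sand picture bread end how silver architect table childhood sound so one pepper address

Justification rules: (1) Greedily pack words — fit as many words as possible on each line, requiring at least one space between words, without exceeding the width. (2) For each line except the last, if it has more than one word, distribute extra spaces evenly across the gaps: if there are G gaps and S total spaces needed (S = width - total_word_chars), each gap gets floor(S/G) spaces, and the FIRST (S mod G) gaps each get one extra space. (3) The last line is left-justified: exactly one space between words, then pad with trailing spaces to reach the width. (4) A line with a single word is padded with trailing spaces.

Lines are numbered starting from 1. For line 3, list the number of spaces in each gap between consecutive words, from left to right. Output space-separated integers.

Answer: 4

Derivation:
Line 1: ['old', 'violin'] (min_width=10, slack=2)
Line 2: ['sand', 'picture'] (min_width=12, slack=0)
Line 3: ['bread', 'end'] (min_width=9, slack=3)
Line 4: ['how', 'silver'] (min_width=10, slack=2)
Line 5: ['architect'] (min_width=9, slack=3)
Line 6: ['table'] (min_width=5, slack=7)
Line 7: ['childhood'] (min_width=9, slack=3)
Line 8: ['sound', 'so', 'one'] (min_width=12, slack=0)
Line 9: ['pepper'] (min_width=6, slack=6)
Line 10: ['address'] (min_width=7, slack=5)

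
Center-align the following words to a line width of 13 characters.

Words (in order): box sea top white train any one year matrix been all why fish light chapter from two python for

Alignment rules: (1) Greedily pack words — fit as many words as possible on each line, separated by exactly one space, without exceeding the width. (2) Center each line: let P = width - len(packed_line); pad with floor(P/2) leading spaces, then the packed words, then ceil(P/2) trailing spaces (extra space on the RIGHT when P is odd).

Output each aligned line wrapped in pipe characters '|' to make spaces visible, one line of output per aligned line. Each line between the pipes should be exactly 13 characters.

Line 1: ['box', 'sea', 'top'] (min_width=11, slack=2)
Line 2: ['white', 'train'] (min_width=11, slack=2)
Line 3: ['any', 'one', 'year'] (min_width=12, slack=1)
Line 4: ['matrix', 'been'] (min_width=11, slack=2)
Line 5: ['all', 'why', 'fish'] (min_width=12, slack=1)
Line 6: ['light', 'chapter'] (min_width=13, slack=0)
Line 7: ['from', 'two'] (min_width=8, slack=5)
Line 8: ['python', 'for'] (min_width=10, slack=3)

Answer: | box sea top |
| white train |
|any one year |
| matrix been |
|all why fish |
|light chapter|
|  from two   |
| python for  |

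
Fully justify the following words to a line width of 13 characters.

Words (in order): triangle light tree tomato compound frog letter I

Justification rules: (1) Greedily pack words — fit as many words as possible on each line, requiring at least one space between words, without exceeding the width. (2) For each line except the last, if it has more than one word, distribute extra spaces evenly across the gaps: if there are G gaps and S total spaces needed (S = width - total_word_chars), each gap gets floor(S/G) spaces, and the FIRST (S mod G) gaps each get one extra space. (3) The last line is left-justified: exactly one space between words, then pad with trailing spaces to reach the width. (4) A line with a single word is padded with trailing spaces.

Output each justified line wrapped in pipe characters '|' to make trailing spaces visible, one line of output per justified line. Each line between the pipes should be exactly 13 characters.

Line 1: ['triangle'] (min_width=8, slack=5)
Line 2: ['light', 'tree'] (min_width=10, slack=3)
Line 3: ['tomato'] (min_width=6, slack=7)
Line 4: ['compound', 'frog'] (min_width=13, slack=0)
Line 5: ['letter', 'I'] (min_width=8, slack=5)

Answer: |triangle     |
|light    tree|
|tomato       |
|compound frog|
|letter I     |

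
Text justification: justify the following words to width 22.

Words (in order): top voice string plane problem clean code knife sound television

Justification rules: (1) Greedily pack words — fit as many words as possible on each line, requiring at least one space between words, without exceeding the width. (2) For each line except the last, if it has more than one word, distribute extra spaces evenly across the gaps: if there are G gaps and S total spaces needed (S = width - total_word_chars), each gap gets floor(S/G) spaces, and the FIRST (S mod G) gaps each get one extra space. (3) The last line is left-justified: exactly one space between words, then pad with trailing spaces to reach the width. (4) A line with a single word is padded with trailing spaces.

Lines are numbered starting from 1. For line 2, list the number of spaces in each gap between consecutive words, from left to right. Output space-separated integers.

Answer: 3 3

Derivation:
Line 1: ['top', 'voice', 'string', 'plane'] (min_width=22, slack=0)
Line 2: ['problem', 'clean', 'code'] (min_width=18, slack=4)
Line 3: ['knife', 'sound', 'television'] (min_width=22, slack=0)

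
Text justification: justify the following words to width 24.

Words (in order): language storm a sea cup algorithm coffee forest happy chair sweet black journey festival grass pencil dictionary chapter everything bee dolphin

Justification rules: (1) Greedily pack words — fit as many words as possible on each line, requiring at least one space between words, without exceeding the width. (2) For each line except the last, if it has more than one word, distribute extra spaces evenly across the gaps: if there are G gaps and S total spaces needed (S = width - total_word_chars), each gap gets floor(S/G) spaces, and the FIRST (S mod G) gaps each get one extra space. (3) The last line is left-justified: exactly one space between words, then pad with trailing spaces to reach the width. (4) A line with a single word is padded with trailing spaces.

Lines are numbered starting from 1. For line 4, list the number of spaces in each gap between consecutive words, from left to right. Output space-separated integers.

Line 1: ['language', 'storm', 'a', 'sea', 'cup'] (min_width=24, slack=0)
Line 2: ['algorithm', 'coffee', 'forest'] (min_width=23, slack=1)
Line 3: ['happy', 'chair', 'sweet', 'black'] (min_width=23, slack=1)
Line 4: ['journey', 'festival', 'grass'] (min_width=22, slack=2)
Line 5: ['pencil', 'dictionary'] (min_width=17, slack=7)
Line 6: ['chapter', 'everything', 'bee'] (min_width=22, slack=2)
Line 7: ['dolphin'] (min_width=7, slack=17)

Answer: 2 2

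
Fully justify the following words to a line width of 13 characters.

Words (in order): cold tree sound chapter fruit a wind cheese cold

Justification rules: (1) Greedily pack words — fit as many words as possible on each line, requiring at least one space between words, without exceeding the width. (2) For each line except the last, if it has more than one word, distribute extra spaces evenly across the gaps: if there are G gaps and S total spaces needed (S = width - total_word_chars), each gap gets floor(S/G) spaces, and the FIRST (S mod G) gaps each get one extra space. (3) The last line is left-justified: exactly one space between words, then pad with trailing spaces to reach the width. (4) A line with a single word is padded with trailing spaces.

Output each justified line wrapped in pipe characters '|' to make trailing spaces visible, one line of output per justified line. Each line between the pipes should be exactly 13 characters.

Answer: |cold     tree|
|sound chapter|
|fruit  a wind|
|cheese cold  |

Derivation:
Line 1: ['cold', 'tree'] (min_width=9, slack=4)
Line 2: ['sound', 'chapter'] (min_width=13, slack=0)
Line 3: ['fruit', 'a', 'wind'] (min_width=12, slack=1)
Line 4: ['cheese', 'cold'] (min_width=11, slack=2)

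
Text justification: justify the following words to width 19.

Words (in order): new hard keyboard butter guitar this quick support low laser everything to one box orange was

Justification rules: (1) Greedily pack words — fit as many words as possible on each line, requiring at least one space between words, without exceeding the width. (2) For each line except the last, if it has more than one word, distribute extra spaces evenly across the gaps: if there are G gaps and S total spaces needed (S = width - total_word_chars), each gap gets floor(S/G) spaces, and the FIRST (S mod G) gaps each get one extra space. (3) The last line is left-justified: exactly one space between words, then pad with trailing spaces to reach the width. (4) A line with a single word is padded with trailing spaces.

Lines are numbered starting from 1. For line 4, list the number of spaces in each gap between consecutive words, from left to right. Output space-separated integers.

Line 1: ['new', 'hard', 'keyboard'] (min_width=17, slack=2)
Line 2: ['butter', 'guitar', 'this'] (min_width=18, slack=1)
Line 3: ['quick', 'support', 'low'] (min_width=17, slack=2)
Line 4: ['laser', 'everything', 'to'] (min_width=19, slack=0)
Line 5: ['one', 'box', 'orange', 'was'] (min_width=18, slack=1)

Answer: 1 1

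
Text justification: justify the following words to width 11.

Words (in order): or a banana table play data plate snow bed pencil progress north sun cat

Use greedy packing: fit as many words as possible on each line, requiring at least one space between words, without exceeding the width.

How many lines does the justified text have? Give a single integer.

Line 1: ['or', 'a', 'banana'] (min_width=11, slack=0)
Line 2: ['table', 'play'] (min_width=10, slack=1)
Line 3: ['data', 'plate'] (min_width=10, slack=1)
Line 4: ['snow', 'bed'] (min_width=8, slack=3)
Line 5: ['pencil'] (min_width=6, slack=5)
Line 6: ['progress'] (min_width=8, slack=3)
Line 7: ['north', 'sun'] (min_width=9, slack=2)
Line 8: ['cat'] (min_width=3, slack=8)
Total lines: 8

Answer: 8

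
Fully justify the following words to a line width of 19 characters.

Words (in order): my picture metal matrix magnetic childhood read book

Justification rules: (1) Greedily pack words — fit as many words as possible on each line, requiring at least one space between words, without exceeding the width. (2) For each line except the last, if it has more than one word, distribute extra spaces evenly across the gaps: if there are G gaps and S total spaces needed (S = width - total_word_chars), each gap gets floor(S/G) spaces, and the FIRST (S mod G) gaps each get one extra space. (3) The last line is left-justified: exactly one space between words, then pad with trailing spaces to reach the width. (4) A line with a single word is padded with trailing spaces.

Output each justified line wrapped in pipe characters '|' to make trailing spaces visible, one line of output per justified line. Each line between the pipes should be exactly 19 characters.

Answer: |my   picture  metal|
|matrix     magnetic|
|childhood read book|

Derivation:
Line 1: ['my', 'picture', 'metal'] (min_width=16, slack=3)
Line 2: ['matrix', 'magnetic'] (min_width=15, slack=4)
Line 3: ['childhood', 'read', 'book'] (min_width=19, slack=0)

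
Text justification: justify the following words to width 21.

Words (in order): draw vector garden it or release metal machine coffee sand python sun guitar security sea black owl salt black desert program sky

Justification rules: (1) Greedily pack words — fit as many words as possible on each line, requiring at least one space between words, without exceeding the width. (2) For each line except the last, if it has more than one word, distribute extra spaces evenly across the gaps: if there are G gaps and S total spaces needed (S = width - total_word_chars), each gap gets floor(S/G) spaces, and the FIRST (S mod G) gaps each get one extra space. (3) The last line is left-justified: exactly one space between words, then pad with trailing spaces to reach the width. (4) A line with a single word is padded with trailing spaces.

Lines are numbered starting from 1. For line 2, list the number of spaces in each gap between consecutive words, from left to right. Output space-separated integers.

Line 1: ['draw', 'vector', 'garden', 'it'] (min_width=21, slack=0)
Line 2: ['or', 'release', 'metal'] (min_width=16, slack=5)
Line 3: ['machine', 'coffee', 'sand'] (min_width=19, slack=2)
Line 4: ['python', 'sun', 'guitar'] (min_width=17, slack=4)
Line 5: ['security', 'sea', 'black'] (min_width=18, slack=3)
Line 6: ['owl', 'salt', 'black', 'desert'] (min_width=21, slack=0)
Line 7: ['program', 'sky'] (min_width=11, slack=10)

Answer: 4 3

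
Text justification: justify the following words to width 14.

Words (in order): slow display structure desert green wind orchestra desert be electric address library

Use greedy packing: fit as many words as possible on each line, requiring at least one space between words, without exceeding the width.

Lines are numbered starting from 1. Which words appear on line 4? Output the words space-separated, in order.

Line 1: ['slow', 'display'] (min_width=12, slack=2)
Line 2: ['structure'] (min_width=9, slack=5)
Line 3: ['desert', 'green'] (min_width=12, slack=2)
Line 4: ['wind', 'orchestra'] (min_width=14, slack=0)
Line 5: ['desert', 'be'] (min_width=9, slack=5)
Line 6: ['electric'] (min_width=8, slack=6)
Line 7: ['address'] (min_width=7, slack=7)
Line 8: ['library'] (min_width=7, slack=7)

Answer: wind orchestra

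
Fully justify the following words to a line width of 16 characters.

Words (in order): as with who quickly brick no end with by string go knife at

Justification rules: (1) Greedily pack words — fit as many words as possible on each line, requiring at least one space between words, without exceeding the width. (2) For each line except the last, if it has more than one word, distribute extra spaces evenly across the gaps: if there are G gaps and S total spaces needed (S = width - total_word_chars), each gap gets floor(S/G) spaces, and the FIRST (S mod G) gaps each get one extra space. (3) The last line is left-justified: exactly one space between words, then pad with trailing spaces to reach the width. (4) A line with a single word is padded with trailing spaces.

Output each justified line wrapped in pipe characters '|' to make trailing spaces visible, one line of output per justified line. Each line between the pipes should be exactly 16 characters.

Line 1: ['as', 'with', 'who'] (min_width=11, slack=5)
Line 2: ['quickly', 'brick', 'no'] (min_width=16, slack=0)
Line 3: ['end', 'with', 'by'] (min_width=11, slack=5)
Line 4: ['string', 'go', 'knife'] (min_width=15, slack=1)
Line 5: ['at'] (min_width=2, slack=14)

Answer: |as    with   who|
|quickly brick no|
|end    with   by|
|string  go knife|
|at              |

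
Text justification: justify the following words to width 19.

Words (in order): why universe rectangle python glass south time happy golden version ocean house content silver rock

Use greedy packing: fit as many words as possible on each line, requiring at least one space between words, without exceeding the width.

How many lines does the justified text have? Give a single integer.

Line 1: ['why', 'universe'] (min_width=12, slack=7)
Line 2: ['rectangle', 'python'] (min_width=16, slack=3)
Line 3: ['glass', 'south', 'time'] (min_width=16, slack=3)
Line 4: ['happy', 'golden'] (min_width=12, slack=7)
Line 5: ['version', 'ocean', 'house'] (min_width=19, slack=0)
Line 6: ['content', 'silver', 'rock'] (min_width=19, slack=0)
Total lines: 6

Answer: 6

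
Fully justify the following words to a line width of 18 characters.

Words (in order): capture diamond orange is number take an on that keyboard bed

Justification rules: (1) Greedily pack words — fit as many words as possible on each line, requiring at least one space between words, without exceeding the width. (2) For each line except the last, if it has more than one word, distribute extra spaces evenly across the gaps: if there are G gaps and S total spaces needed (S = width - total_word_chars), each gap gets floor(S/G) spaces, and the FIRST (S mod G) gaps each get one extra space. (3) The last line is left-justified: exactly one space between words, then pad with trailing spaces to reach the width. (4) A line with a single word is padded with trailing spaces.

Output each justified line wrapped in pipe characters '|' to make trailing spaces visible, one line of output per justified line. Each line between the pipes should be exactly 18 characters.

Answer: |capture    diamond|
|orange  is  number|
|take  an  on  that|
|keyboard bed      |

Derivation:
Line 1: ['capture', 'diamond'] (min_width=15, slack=3)
Line 2: ['orange', 'is', 'number'] (min_width=16, slack=2)
Line 3: ['take', 'an', 'on', 'that'] (min_width=15, slack=3)
Line 4: ['keyboard', 'bed'] (min_width=12, slack=6)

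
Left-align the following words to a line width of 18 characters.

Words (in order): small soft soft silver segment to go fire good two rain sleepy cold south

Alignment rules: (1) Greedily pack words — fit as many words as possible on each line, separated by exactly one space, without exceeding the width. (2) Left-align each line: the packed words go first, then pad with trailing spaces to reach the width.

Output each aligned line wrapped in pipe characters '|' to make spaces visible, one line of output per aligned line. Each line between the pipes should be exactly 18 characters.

Line 1: ['small', 'soft', 'soft'] (min_width=15, slack=3)
Line 2: ['silver', 'segment', 'to'] (min_width=17, slack=1)
Line 3: ['go', 'fire', 'good', 'two'] (min_width=16, slack=2)
Line 4: ['rain', 'sleepy', 'cold'] (min_width=16, slack=2)
Line 5: ['south'] (min_width=5, slack=13)

Answer: |small soft soft   |
|silver segment to |
|go fire good two  |
|rain sleepy cold  |
|south             |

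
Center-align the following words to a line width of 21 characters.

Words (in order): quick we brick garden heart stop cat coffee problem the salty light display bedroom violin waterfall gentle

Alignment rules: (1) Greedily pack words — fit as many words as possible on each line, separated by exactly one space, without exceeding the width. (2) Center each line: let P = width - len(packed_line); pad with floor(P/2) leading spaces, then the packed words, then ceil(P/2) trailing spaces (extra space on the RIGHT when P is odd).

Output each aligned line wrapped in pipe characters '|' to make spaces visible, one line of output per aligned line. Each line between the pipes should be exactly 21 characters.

Line 1: ['quick', 'we', 'brick', 'garden'] (min_width=21, slack=0)
Line 2: ['heart', 'stop', 'cat', 'coffee'] (min_width=21, slack=0)
Line 3: ['problem', 'the', 'salty'] (min_width=17, slack=4)
Line 4: ['light', 'display', 'bedroom'] (min_width=21, slack=0)
Line 5: ['violin', 'waterfall'] (min_width=16, slack=5)
Line 6: ['gentle'] (min_width=6, slack=15)

Answer: |quick we brick garden|
|heart stop cat coffee|
|  problem the salty  |
|light display bedroom|
|  violin waterfall   |
|       gentle        |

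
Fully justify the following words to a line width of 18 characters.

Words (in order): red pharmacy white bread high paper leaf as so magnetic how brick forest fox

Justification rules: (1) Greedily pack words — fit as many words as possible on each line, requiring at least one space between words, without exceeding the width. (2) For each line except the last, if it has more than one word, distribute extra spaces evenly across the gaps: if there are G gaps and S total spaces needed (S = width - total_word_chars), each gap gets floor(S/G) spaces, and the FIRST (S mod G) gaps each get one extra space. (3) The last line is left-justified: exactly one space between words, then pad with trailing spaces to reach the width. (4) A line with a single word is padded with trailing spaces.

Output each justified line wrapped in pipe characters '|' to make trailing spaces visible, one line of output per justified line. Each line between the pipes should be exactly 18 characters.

Answer: |red pharmacy white|
|bread  high  paper|
|leaf     as     so|
|magnetic how brick|
|forest fox        |

Derivation:
Line 1: ['red', 'pharmacy', 'white'] (min_width=18, slack=0)
Line 2: ['bread', 'high', 'paper'] (min_width=16, slack=2)
Line 3: ['leaf', 'as', 'so'] (min_width=10, slack=8)
Line 4: ['magnetic', 'how', 'brick'] (min_width=18, slack=0)
Line 5: ['forest', 'fox'] (min_width=10, slack=8)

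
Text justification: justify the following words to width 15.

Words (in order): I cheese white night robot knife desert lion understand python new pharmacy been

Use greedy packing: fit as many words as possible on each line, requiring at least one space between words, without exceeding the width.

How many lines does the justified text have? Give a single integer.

Line 1: ['I', 'cheese', 'white'] (min_width=14, slack=1)
Line 2: ['night', 'robot'] (min_width=11, slack=4)
Line 3: ['knife', 'desert'] (min_width=12, slack=3)
Line 4: ['lion', 'understand'] (min_width=15, slack=0)
Line 5: ['python', 'new'] (min_width=10, slack=5)
Line 6: ['pharmacy', 'been'] (min_width=13, slack=2)
Total lines: 6

Answer: 6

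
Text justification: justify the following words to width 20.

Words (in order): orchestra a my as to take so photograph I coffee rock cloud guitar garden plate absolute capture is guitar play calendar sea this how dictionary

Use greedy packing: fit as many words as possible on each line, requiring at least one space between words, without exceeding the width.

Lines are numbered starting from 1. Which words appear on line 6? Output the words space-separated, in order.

Answer: guitar play calendar

Derivation:
Line 1: ['orchestra', 'a', 'my', 'as', 'to'] (min_width=20, slack=0)
Line 2: ['take', 'so', 'photograph', 'I'] (min_width=20, slack=0)
Line 3: ['coffee', 'rock', 'cloud'] (min_width=17, slack=3)
Line 4: ['guitar', 'garden', 'plate'] (min_width=19, slack=1)
Line 5: ['absolute', 'capture', 'is'] (min_width=19, slack=1)
Line 6: ['guitar', 'play', 'calendar'] (min_width=20, slack=0)
Line 7: ['sea', 'this', 'how'] (min_width=12, slack=8)
Line 8: ['dictionary'] (min_width=10, slack=10)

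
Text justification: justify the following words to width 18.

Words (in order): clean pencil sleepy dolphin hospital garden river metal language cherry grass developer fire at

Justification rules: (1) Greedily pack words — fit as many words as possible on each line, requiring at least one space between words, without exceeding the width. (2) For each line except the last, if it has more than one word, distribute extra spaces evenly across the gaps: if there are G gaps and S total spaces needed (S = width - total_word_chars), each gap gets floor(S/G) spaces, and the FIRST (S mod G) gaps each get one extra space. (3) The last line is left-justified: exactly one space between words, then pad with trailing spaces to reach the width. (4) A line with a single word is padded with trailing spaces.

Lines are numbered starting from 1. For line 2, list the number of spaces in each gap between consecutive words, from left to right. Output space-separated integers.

Line 1: ['clean', 'pencil'] (min_width=12, slack=6)
Line 2: ['sleepy', 'dolphin'] (min_width=14, slack=4)
Line 3: ['hospital', 'garden'] (min_width=15, slack=3)
Line 4: ['river', 'metal'] (min_width=11, slack=7)
Line 5: ['language', 'cherry'] (min_width=15, slack=3)
Line 6: ['grass', 'developer'] (min_width=15, slack=3)
Line 7: ['fire', 'at'] (min_width=7, slack=11)

Answer: 5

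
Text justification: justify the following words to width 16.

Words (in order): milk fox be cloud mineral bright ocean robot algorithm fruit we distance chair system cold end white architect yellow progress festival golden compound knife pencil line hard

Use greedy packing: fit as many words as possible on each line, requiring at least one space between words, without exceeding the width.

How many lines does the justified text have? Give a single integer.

Answer: 12

Derivation:
Line 1: ['milk', 'fox', 'be'] (min_width=11, slack=5)
Line 2: ['cloud', 'mineral'] (min_width=13, slack=3)
Line 3: ['bright', 'ocean'] (min_width=12, slack=4)
Line 4: ['robot', 'algorithm'] (min_width=15, slack=1)
Line 5: ['fruit', 'we'] (min_width=8, slack=8)
Line 6: ['distance', 'chair'] (min_width=14, slack=2)
Line 7: ['system', 'cold', 'end'] (min_width=15, slack=1)
Line 8: ['white', 'architect'] (min_width=15, slack=1)
Line 9: ['yellow', 'progress'] (min_width=15, slack=1)
Line 10: ['festival', 'golden'] (min_width=15, slack=1)
Line 11: ['compound', 'knife'] (min_width=14, slack=2)
Line 12: ['pencil', 'line', 'hard'] (min_width=16, slack=0)
Total lines: 12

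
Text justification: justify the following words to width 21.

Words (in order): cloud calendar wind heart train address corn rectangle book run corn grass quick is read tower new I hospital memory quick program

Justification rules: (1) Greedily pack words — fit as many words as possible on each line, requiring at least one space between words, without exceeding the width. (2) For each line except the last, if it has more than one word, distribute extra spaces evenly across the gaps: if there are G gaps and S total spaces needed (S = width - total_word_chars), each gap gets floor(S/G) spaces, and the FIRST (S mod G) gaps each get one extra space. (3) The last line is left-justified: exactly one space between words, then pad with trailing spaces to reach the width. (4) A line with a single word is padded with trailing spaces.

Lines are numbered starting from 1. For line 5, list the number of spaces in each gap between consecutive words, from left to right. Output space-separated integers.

Answer: 2 2 1 1

Derivation:
Line 1: ['cloud', 'calendar', 'wind'] (min_width=19, slack=2)
Line 2: ['heart', 'train', 'address'] (min_width=19, slack=2)
Line 3: ['corn', 'rectangle', 'book'] (min_width=19, slack=2)
Line 4: ['run', 'corn', 'grass', 'quick'] (min_width=20, slack=1)
Line 5: ['is', 'read', 'tower', 'new', 'I'] (min_width=19, slack=2)
Line 6: ['hospital', 'memory', 'quick'] (min_width=21, slack=0)
Line 7: ['program'] (min_width=7, slack=14)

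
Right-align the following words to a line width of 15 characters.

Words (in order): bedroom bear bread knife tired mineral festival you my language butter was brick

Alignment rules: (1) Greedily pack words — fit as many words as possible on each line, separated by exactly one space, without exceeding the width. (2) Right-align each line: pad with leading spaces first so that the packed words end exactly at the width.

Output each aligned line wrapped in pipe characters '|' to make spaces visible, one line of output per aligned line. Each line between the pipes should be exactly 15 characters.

Line 1: ['bedroom', 'bear'] (min_width=12, slack=3)
Line 2: ['bread', 'knife'] (min_width=11, slack=4)
Line 3: ['tired', 'mineral'] (min_width=13, slack=2)
Line 4: ['festival', 'you', 'my'] (min_width=15, slack=0)
Line 5: ['language', 'butter'] (min_width=15, slack=0)
Line 6: ['was', 'brick'] (min_width=9, slack=6)

Answer: |   bedroom bear|
|    bread knife|
|  tired mineral|
|festival you my|
|language butter|
|      was brick|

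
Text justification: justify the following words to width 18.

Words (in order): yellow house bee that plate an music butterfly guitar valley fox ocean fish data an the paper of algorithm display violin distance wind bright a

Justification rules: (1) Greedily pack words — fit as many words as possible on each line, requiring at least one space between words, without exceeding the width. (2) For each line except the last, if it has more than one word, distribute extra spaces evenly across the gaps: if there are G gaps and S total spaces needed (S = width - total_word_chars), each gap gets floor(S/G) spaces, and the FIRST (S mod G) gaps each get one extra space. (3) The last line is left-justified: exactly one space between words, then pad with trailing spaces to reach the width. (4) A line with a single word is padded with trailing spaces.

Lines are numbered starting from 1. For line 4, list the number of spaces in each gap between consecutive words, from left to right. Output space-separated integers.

Answer: 2 1

Derivation:
Line 1: ['yellow', 'house', 'bee'] (min_width=16, slack=2)
Line 2: ['that', 'plate', 'an'] (min_width=13, slack=5)
Line 3: ['music', 'butterfly'] (min_width=15, slack=3)
Line 4: ['guitar', 'valley', 'fox'] (min_width=17, slack=1)
Line 5: ['ocean', 'fish', 'data', 'an'] (min_width=18, slack=0)
Line 6: ['the', 'paper', 'of'] (min_width=12, slack=6)
Line 7: ['algorithm', 'display'] (min_width=17, slack=1)
Line 8: ['violin', 'distance'] (min_width=15, slack=3)
Line 9: ['wind', 'bright', 'a'] (min_width=13, slack=5)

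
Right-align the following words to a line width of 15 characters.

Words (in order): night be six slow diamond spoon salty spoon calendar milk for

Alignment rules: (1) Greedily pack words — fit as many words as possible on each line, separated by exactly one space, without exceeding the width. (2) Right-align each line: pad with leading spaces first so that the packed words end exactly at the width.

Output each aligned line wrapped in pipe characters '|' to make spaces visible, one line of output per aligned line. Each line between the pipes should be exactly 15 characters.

Line 1: ['night', 'be', 'six'] (min_width=12, slack=3)
Line 2: ['slow', 'diamond'] (min_width=12, slack=3)
Line 3: ['spoon', 'salty'] (min_width=11, slack=4)
Line 4: ['spoon', 'calendar'] (min_width=14, slack=1)
Line 5: ['milk', 'for'] (min_width=8, slack=7)

Answer: |   night be six|
|   slow diamond|
|    spoon salty|
| spoon calendar|
|       milk for|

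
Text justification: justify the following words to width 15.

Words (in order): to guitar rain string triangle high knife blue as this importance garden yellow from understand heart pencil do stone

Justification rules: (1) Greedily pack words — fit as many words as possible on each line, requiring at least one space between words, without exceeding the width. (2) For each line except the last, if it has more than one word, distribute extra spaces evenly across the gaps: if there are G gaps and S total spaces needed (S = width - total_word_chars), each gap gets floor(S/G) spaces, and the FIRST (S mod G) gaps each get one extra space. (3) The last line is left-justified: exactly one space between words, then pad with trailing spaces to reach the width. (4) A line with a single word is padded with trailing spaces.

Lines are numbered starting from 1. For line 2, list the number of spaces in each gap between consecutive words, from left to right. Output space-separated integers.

Answer: 1

Derivation:
Line 1: ['to', 'guitar', 'rain'] (min_width=14, slack=1)
Line 2: ['string', 'triangle'] (min_width=15, slack=0)
Line 3: ['high', 'knife', 'blue'] (min_width=15, slack=0)
Line 4: ['as', 'this'] (min_width=7, slack=8)
Line 5: ['importance'] (min_width=10, slack=5)
Line 6: ['garden', 'yellow'] (min_width=13, slack=2)
Line 7: ['from', 'understand'] (min_width=15, slack=0)
Line 8: ['heart', 'pencil', 'do'] (min_width=15, slack=0)
Line 9: ['stone'] (min_width=5, slack=10)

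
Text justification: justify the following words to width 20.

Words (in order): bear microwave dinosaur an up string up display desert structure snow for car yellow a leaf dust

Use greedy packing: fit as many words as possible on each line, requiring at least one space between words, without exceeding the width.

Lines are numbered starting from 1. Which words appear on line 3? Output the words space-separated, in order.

Line 1: ['bear', 'microwave'] (min_width=14, slack=6)
Line 2: ['dinosaur', 'an', 'up'] (min_width=14, slack=6)
Line 3: ['string', 'up', 'display'] (min_width=17, slack=3)
Line 4: ['desert', 'structure'] (min_width=16, slack=4)
Line 5: ['snow', 'for', 'car', 'yellow'] (min_width=19, slack=1)
Line 6: ['a', 'leaf', 'dust'] (min_width=11, slack=9)

Answer: string up display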